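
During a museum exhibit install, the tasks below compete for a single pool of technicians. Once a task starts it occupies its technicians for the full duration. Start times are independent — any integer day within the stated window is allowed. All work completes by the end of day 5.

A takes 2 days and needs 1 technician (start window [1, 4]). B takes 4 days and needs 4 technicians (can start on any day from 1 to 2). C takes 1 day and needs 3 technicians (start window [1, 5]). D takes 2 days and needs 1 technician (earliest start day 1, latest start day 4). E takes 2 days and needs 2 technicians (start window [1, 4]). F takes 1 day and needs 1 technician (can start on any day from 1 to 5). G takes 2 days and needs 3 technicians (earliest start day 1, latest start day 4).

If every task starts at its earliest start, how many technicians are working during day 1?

15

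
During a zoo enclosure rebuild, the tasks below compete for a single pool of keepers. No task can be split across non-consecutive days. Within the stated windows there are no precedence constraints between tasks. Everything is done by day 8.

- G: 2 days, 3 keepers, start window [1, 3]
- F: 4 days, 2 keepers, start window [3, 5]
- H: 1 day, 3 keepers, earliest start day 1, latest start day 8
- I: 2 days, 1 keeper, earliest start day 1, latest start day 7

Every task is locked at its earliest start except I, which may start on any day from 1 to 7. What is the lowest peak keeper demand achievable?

6

I@1: d1:7  d2:4  d3:2  d4:2  d5:2  d6:2  d7:0  d8:0 → peak 7
I@2: d1:6  d2:4  d3:3  d4:2  d5:2  d6:2  d7:0  d8:0 → peak 6
I@3: d1:6  d2:3  d3:3  d4:3  d5:2  d6:2  d7:0  d8:0 → peak 6
I@4: d1:6  d2:3  d3:2  d4:3  d5:3  d6:2  d7:0  d8:0 → peak 6
I@5: d1:6  d2:3  d3:2  d4:2  d5:3  d6:3  d7:0  d8:0 → peak 6
I@6: d1:6  d2:3  d3:2  d4:2  d5:2  d6:3  d7:1  d8:0 → peak 6
I@7: d1:6  d2:3  d3:2  d4:2  d5:2  d6:2  d7:1  d8:1 → peak 6
Best is I@2, peak 6.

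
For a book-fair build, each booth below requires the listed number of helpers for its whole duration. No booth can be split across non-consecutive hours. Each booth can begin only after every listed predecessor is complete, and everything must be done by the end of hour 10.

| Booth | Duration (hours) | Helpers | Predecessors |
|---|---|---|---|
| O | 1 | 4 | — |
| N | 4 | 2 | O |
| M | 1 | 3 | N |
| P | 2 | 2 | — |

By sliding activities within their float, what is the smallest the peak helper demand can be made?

4

Early-start (O@1, N@2, M@6, P@1) gives peak 6: h1:6  h2:4  h3:2  h4:2  h5:2  h6:3  h7:0  h8:0  h9:0  h10:0.
Shift P→2.
Schedule O@1, N@2, M@6, P@2: h1:4  h2:4  h3:4  h4:2  h5:2  h6:3  h7:0  h8:0  h9:0  h10:0 — peak 4.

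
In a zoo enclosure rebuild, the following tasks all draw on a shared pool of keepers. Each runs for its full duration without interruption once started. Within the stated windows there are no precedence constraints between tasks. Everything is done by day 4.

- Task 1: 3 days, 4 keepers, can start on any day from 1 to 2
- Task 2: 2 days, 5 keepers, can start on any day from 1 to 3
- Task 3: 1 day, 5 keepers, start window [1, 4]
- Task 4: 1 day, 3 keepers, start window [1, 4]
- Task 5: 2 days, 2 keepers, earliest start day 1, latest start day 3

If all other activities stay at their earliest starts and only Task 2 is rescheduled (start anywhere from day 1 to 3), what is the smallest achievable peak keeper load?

Task 2@1: d1:19  d2:11  d3:4  d4:0 → peak 19
Task 2@2: d1:14  d2:11  d3:9  d4:0 → peak 14
Task 2@3: d1:14  d2:6  d3:9  d4:5 → peak 14
Best is Task 2@2, peak 14.

14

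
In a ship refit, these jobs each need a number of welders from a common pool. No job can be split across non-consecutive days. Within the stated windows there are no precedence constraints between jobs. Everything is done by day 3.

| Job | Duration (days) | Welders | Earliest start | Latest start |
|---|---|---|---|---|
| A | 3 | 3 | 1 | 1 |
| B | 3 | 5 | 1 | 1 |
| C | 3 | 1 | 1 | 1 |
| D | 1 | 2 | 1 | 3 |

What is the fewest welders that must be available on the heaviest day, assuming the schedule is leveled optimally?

11

Schedule A@1, B@1, C@1, D@1: d1:11  d2:9  d3:9 — peak 11.
No arrangement of the 3 feasible schedules does better.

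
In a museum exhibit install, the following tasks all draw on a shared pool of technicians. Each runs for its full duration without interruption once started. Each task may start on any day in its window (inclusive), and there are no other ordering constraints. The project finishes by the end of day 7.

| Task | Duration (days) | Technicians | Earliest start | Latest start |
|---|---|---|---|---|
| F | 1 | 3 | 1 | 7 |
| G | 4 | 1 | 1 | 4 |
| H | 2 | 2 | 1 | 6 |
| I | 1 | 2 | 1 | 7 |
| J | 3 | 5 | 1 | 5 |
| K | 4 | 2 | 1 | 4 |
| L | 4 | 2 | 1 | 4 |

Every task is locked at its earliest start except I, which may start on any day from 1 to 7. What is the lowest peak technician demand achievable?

I@1: d1:17  d2:12  d3:10  d4:5  d5:0  d6:0  d7:0 → peak 17
I@2: d1:15  d2:14  d3:10  d4:5  d5:0  d6:0  d7:0 → peak 15
I@3: d1:15  d2:12  d3:12  d4:5  d5:0  d6:0  d7:0 → peak 15
I@4: d1:15  d2:12  d3:10  d4:7  d5:0  d6:0  d7:0 → peak 15
I@5: d1:15  d2:12  d3:10  d4:5  d5:2  d6:0  d7:0 → peak 15
I@6: d1:15  d2:12  d3:10  d4:5  d5:0  d6:2  d7:0 → peak 15
I@7: d1:15  d2:12  d3:10  d4:5  d5:0  d6:0  d7:2 → peak 15
Best is I@2, peak 15.

15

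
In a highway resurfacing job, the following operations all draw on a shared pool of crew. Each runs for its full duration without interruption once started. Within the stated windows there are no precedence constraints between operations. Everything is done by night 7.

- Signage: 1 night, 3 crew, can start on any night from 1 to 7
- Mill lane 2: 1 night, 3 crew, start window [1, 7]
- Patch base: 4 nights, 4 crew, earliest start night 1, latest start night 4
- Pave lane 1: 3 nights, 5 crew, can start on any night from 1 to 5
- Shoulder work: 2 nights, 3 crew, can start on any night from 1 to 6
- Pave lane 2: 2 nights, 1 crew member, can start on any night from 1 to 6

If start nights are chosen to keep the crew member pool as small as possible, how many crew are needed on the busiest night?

7

Early-start (Signage@1, Mill lane 2@1, Patch base@1, Pave lane 1@1, Shoulder work@1, Pave lane 2@1) gives peak 19: n1:19  n2:13  n3:9  n4:4  n5:0  n6:0  n7:0.
Shift Mill lane 2→2, Pave lane 1→5, Shoulder work→3, Pave lane 2→5.
Schedule Signage@1, Mill lane 2@2, Patch base@1, Pave lane 1@5, Shoulder work@3, Pave lane 2@5: n1:7  n2:7  n3:7  n4:7  n5:6  n6:6  n7:5 — peak 7.
Total crew member-nights = 45 over 7 nights ⇒ peak ≥ ⌈45/7⌉ = 7, so 7 is optimal.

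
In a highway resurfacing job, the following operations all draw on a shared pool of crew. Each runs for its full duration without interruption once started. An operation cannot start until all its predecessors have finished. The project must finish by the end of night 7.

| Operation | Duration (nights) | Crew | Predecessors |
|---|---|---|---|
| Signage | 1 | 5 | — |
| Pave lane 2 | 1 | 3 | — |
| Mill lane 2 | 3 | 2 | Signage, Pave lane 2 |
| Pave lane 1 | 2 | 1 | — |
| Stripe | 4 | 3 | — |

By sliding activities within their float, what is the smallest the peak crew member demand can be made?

5

Early-start (Signage@1, Pave lane 2@1, Mill lane 2@2, Pave lane 1@1, Stripe@1) gives peak 12: n1:12  n2:6  n3:5  n4:5  n5:0  n6:0  n7:0.
Shift Pave lane 2→2, Mill lane 2→3, Pave lane 1→2, Stripe→4.
Schedule Signage@1, Pave lane 2@2, Mill lane 2@3, Pave lane 1@2, Stripe@4: n1:5  n2:4  n3:3  n4:5  n5:5  n6:3  n7:3 — peak 5.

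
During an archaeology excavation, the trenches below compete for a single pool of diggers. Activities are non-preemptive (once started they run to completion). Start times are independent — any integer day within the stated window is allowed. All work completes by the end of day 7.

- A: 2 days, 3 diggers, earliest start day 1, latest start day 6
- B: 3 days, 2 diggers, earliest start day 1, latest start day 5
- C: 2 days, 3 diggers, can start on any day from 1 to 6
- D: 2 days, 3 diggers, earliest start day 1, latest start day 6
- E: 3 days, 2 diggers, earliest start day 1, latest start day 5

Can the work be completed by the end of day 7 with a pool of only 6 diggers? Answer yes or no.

yes

Schedule A@1, B@1, C@3, D@5, E@4: d1:5  d2:5  d3:5  d4:5  d5:5  d6:5  d7:0 — peak 5 ≤ 6.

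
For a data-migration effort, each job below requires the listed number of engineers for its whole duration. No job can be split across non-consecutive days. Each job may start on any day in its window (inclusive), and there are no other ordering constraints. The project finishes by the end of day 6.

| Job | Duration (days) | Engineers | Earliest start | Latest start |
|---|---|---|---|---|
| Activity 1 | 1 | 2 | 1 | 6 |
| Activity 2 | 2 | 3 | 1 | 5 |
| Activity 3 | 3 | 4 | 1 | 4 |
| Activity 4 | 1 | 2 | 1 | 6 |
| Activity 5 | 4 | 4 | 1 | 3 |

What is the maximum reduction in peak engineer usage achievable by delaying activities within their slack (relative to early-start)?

7

Early-start peak: d1:15  d2:11  d3:8  d4:4  d5:0  d6:0 ⇒ 15.
Leveled (Activity 1@1, Activity 2@1, Activity 3@2, Activity 4@1, Activity 5@3): d1:7  d2:7  d3:8  d4:8  d5:4  d6:4 ⇒ 8.
Reduction 15 − 8 = 7.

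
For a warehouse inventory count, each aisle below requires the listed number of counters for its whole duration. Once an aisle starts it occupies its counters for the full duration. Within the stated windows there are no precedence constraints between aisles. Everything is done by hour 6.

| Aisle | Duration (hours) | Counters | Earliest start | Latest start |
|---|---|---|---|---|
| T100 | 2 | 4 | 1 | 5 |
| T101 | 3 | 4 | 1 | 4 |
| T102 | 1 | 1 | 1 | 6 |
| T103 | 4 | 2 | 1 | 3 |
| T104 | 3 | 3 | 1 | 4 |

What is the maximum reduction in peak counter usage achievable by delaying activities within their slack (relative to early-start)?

Early-start peak: h1:14  h2:13  h3:9  h4:2  h5:0  h6:0 ⇒ 14.
Leveled (T100@1, T101@4, T102@3, T103@3, T104@1): h1:7  h2:7  h3:6  h4:6  h5:6  h6:6 ⇒ 7.
Reduction 14 − 7 = 7.

7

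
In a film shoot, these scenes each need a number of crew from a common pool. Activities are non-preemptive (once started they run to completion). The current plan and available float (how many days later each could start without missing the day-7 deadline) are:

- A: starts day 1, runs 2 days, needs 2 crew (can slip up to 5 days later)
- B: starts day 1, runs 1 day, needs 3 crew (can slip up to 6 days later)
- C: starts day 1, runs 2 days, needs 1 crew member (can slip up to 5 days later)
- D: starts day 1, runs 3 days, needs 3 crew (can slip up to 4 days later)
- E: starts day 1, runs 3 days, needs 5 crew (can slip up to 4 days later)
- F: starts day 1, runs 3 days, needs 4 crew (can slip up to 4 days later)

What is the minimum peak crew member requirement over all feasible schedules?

Early-start (A@1, B@1, C@1, D@1, E@1, F@1) gives peak 18: d1:18  d2:15  d3:12  d4:0  d5:0  d6:0  d7:0.
Shift C→3, D→5, E→2, F→5.
Schedule A@1, B@1, C@3, D@5, E@2, F@5: d1:5  d2:7  d3:6  d4:6  d5:7  d6:7  d7:7 — peak 7.
Total crew member-days = 45 over 7 days ⇒ peak ≥ ⌈45/7⌉ = 7, so 7 is optimal.

7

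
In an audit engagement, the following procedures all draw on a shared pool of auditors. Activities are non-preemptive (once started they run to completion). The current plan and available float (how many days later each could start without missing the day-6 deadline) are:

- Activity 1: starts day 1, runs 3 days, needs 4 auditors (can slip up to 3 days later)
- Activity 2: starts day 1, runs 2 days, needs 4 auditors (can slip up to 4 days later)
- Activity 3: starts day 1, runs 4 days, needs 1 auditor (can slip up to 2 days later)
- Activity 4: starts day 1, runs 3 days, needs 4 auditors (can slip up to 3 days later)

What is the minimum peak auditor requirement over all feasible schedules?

Early-start (Activity 1@1, Activity 2@1, Activity 3@1, Activity 4@1) gives peak 13: d1:13  d2:13  d3:9  d4:1  d5:0  d6:0.
Shift Activity 3→3, Activity 4→4.
Schedule Activity 1@1, Activity 2@1, Activity 3@3, Activity 4@4: d1:8  d2:8  d3:5  d4:5  d5:5  d6:5 — peak 8.

8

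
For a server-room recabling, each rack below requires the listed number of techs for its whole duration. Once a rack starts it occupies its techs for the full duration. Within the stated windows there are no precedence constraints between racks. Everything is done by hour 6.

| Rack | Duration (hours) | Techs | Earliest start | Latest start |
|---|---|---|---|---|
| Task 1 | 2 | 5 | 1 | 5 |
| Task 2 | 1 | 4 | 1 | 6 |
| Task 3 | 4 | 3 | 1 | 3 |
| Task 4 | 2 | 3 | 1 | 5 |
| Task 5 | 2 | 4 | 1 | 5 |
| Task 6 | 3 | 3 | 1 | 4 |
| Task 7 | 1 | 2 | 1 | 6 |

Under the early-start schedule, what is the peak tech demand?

24

Early-start schedule: Task 1@1, Task 2@1, Task 3@1, Task 4@1, Task 5@1, Task 6@1, Task 7@1.
Load per hour: hour 1: 24, hour 2: 18, hour 3: 6, hour 4: 3, hour 5: 0, hour 6: 0.
Peak is 24.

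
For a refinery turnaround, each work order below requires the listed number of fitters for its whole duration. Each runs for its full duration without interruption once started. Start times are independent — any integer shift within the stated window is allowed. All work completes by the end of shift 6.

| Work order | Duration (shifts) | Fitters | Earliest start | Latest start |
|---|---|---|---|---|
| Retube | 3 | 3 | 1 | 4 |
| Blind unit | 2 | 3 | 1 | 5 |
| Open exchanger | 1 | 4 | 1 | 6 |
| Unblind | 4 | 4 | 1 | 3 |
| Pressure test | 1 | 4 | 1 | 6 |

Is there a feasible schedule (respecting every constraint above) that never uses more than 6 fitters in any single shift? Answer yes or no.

no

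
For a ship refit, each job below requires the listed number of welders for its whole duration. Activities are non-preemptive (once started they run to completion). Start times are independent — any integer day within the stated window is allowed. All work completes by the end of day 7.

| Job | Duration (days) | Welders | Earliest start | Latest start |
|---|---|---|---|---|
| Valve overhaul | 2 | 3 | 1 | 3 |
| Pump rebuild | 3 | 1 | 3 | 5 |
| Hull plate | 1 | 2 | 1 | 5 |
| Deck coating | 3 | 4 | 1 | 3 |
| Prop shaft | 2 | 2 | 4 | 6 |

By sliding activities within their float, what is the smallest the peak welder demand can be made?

5

Early-start (Valve overhaul@1, Pump rebuild@3, Hull plate@1, Deck coating@1, Prop shaft@4) gives peak 9: d1:9  d2:7  d3:5  d4:3  d5:3  d6:0  d7:0.
Shift Deck coating→3, Prop shaft→6.
Schedule Valve overhaul@1, Pump rebuild@3, Hull plate@1, Deck coating@3, Prop shaft@6: d1:5  d2:3  d3:5  d4:5  d5:5  d6:2  d7:2 — peak 5.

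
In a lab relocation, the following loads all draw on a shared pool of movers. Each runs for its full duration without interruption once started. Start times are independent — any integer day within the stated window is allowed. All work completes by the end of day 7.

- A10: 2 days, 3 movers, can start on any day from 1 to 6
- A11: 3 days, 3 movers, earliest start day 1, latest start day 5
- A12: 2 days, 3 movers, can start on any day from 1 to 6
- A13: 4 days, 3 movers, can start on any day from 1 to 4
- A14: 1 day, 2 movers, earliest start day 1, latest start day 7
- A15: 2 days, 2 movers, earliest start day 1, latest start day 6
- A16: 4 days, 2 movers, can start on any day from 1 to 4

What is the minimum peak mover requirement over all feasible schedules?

Early-start (A10@1, A11@1, A12@1, A13@1, A14@1, A15@1, A16@1) gives peak 18: d1:18  d2:16  d3:8  d4:5  d5:0  d6:0  d7:0.
Shift A12→3, A13→4, A15→2, A16→4.
Schedule A10@1, A11@1, A12@3, A13@4, A14@1, A15@2, A16@4: d1:8  d2:8  d3:8  d4:8  d5:5  d6:5  d7:5 — peak 8.

8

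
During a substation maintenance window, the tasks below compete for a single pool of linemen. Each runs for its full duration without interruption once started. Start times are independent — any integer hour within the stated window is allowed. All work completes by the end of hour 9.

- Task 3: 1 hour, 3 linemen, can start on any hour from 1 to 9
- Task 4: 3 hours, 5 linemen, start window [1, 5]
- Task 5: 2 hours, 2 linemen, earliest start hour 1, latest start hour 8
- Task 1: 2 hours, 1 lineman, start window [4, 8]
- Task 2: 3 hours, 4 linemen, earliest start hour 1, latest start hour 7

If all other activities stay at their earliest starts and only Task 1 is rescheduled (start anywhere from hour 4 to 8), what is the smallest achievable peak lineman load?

Task 1@4: h1:14  h2:11  h3:9  h4:1  h5:1  h6:0  h7:0  h8:0  h9:0 → peak 14
Task 1@5: h1:14  h2:11  h3:9  h4:0  h5:1  h6:1  h7:0  h8:0  h9:0 → peak 14
Task 1@6: h1:14  h2:11  h3:9  h4:0  h5:0  h6:1  h7:1  h8:0  h9:0 → peak 14
Task 1@7: h1:14  h2:11  h3:9  h4:0  h5:0  h6:0  h7:1  h8:1  h9:0 → peak 14
Task 1@8: h1:14  h2:11  h3:9  h4:0  h5:0  h6:0  h7:0  h8:1  h9:1 → peak 14
Best is Task 1@4, peak 14.

14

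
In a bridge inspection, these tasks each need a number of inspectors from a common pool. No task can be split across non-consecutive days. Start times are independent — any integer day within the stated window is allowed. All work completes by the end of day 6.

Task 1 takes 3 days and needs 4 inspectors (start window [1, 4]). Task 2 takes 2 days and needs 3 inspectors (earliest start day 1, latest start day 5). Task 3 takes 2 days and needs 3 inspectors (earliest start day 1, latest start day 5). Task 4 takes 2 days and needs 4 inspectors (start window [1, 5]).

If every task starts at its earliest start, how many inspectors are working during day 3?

4

At early start, day 3 has: Task 1.
Demand: 4 = 4.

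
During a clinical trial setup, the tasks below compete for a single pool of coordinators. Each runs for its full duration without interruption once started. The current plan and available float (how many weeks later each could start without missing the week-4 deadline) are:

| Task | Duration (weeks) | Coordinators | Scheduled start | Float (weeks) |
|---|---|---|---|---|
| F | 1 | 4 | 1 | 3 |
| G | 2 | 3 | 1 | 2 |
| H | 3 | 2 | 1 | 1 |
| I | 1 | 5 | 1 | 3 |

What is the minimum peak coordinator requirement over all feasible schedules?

6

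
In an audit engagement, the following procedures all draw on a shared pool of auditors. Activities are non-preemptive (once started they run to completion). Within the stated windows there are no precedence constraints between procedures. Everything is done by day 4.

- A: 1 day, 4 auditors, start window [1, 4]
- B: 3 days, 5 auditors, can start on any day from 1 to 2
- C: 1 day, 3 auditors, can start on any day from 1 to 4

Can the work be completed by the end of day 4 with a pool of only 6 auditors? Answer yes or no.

no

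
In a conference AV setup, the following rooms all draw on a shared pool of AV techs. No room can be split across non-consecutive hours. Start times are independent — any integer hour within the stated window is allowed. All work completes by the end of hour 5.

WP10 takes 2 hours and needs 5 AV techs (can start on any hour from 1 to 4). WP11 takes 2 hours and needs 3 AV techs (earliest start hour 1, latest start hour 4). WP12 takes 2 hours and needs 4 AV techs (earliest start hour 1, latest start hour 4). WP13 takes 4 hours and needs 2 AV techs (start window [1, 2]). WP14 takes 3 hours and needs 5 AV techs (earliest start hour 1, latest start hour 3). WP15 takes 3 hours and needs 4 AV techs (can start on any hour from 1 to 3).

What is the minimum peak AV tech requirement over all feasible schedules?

Early-start (WP10@1, WP11@1, WP12@1, WP13@1, WP14@1, WP15@1) gives peak 23: h1:23  h2:23  h3:11  h4:2  h5:0.
Shift WP11→4, WP12→4, WP15→3.
Schedule WP10@1, WP11@4, WP12@4, WP13@1, WP14@1, WP15@3: h1:12  h2:12  h3:11  h4:13  h5:11 — peak 13.

13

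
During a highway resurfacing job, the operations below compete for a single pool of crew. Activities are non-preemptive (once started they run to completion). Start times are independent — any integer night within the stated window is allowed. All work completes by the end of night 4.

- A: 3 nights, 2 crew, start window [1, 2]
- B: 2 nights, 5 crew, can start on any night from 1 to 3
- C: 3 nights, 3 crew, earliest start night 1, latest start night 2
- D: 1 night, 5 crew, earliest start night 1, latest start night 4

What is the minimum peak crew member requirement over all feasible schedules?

10

Early-start (A@1, B@1, C@1, D@1) gives peak 15: n1:15  n2:10  n3:5  n4:0.
Shift D→3.
Schedule A@1, B@1, C@1, D@3: n1:10  n2:10  n3:10  n4:0 — peak 10.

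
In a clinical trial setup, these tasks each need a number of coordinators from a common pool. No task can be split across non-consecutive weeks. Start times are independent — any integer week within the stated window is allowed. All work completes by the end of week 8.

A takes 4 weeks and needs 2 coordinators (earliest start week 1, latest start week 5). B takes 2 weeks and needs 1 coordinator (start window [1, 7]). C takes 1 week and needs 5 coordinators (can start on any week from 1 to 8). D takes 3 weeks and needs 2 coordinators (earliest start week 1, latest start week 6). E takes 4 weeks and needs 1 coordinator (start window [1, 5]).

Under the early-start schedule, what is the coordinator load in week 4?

At early start, week 4 has: A, E.
Demand: 2 + 1 = 3.

3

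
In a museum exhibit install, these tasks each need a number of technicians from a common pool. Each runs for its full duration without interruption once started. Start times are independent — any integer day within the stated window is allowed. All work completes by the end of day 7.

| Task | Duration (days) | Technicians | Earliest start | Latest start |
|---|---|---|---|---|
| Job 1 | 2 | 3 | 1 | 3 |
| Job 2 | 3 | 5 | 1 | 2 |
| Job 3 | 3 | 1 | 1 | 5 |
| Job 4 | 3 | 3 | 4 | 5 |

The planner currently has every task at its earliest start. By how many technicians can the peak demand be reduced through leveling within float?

Early-start peak: d1:9  d2:9  d3:6  d4:3  d5:3  d6:3  d7:0 ⇒ 9.
Leveled (Job 1@1, Job 2@1, Job 3@3, Job 4@4): d1:8  d2:8  d3:6  d4:4  d5:4  d6:3  d7:0 ⇒ 8.
Reduction 9 − 8 = 1.

1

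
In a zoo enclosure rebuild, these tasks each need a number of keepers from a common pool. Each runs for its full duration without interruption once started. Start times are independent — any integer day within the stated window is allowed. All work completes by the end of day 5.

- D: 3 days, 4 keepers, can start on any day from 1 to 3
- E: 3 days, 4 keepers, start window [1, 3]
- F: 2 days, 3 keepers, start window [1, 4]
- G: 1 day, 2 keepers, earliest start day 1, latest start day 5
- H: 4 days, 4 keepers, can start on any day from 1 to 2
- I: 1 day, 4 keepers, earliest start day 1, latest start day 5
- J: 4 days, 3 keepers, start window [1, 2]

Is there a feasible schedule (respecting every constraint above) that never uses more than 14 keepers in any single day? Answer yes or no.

The minimum achievable peak is 15; 14 < 15, so no feasible schedule stays within the cap.

no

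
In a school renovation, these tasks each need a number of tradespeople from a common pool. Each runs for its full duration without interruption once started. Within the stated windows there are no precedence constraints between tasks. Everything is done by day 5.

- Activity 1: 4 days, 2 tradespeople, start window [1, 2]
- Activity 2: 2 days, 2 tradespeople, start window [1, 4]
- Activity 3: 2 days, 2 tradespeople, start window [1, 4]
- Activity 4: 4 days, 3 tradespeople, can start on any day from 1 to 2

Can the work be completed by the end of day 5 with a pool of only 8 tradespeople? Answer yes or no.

yes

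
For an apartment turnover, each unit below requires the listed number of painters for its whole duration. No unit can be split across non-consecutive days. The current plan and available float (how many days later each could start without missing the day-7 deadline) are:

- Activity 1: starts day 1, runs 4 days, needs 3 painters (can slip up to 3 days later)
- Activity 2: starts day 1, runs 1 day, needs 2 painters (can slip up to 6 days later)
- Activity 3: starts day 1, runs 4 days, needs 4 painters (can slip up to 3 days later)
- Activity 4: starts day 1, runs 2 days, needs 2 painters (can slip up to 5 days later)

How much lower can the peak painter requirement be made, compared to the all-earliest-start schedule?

4

Early-start peak: d1:11  d2:9  d3:7  d4:7  d5:0  d6:0  d7:0 ⇒ 11.
Leveled (Activity 1@1, Activity 2@1, Activity 3@2, Activity 4@5): d1:5  d2:7  d3:7  d4:7  d5:6  d6:2  d7:0 ⇒ 7.
Reduction 11 − 7 = 4.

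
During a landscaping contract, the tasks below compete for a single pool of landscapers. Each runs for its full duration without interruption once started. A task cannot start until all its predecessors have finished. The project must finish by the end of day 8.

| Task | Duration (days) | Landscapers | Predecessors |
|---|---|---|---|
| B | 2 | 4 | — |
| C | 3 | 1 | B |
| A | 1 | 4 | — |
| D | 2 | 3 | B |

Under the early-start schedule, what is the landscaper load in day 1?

8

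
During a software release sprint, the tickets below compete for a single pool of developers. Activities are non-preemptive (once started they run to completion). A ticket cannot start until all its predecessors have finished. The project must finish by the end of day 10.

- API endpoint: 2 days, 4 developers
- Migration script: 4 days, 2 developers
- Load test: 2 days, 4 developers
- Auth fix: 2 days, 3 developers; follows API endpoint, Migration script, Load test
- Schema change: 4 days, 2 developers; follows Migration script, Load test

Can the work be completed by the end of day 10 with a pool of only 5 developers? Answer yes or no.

The minimum achievable peak is 6; 5 < 6, so no feasible schedule stays within the cap.

no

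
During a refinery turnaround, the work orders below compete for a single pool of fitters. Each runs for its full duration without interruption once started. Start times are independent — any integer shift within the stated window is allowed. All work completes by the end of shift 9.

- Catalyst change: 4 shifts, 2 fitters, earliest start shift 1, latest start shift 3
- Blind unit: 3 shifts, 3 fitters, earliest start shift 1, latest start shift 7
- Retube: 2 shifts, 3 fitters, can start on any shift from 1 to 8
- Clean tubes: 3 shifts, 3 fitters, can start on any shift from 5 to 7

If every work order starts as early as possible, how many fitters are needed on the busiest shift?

8

Early-start schedule: Catalyst change@1, Blind unit@1, Retube@1, Clean tubes@5.
Load per shift: shift 1: 8, shift 2: 8, shift 3: 5, shift 4: 2, shift 5: 3, shift 6: 3, shift 7: 3, shift 8: 0, shift 9: 0.
Peak is 8.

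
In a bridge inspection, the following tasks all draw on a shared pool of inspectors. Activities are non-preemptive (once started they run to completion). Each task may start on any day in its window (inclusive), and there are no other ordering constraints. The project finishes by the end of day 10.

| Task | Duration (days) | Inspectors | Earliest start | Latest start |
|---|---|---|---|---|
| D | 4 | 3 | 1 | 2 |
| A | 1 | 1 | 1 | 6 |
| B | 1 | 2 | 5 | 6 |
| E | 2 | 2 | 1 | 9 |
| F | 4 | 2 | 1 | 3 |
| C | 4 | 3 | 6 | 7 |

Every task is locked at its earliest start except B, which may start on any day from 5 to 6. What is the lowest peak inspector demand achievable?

B@5: d1:8  d2:7  d3:5  d4:5  d5:2  d6:3  d7:3  d8:3  d9:3  d10:0 → peak 8
B@6: d1:8  d2:7  d3:5  d4:5  d5:0  d6:5  d7:3  d8:3  d9:3  d10:0 → peak 8
Best is B@5, peak 8.

8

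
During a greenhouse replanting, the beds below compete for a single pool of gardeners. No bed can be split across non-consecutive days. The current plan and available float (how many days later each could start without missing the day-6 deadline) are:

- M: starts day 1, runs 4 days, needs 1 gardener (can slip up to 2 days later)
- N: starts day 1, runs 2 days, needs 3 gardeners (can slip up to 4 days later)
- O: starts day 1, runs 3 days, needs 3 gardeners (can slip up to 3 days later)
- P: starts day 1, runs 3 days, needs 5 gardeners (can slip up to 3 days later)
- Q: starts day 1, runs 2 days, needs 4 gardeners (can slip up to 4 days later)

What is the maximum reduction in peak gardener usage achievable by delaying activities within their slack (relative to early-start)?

Early-start peak: d1:16  d2:16  d3:9  d4:1  d5:0  d6:0 ⇒ 16.
Leveled (M@1, N@5, O@1, P@4, Q@1): d1:8  d2:8  d3:4  d4:6  d5:8  d6:8 ⇒ 8.
Reduction 16 − 8 = 8.

8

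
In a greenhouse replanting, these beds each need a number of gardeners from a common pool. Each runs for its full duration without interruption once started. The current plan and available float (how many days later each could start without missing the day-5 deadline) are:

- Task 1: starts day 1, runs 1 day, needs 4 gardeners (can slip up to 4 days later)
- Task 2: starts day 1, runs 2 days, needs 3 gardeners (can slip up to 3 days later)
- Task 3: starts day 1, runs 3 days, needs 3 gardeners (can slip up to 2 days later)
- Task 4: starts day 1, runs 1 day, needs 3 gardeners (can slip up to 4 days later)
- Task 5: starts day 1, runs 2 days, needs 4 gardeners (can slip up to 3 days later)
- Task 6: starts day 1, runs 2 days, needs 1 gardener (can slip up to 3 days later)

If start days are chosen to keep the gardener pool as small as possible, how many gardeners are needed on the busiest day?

7

Early-start (Task 1@1, Task 2@1, Task 3@1, Task 4@1, Task 5@1, Task 6@1) gives peak 18: d1:18  d2:11  d3:3  d4:0  d5:0.
Shift Task 3→2, Task 4→3, Task 5→4, Task 6→2.
Schedule Task 1@1, Task 2@1, Task 3@2, Task 4@3, Task 5@4, Task 6@2: d1:7  d2:7  d3:7  d4:7  d5:4 — peak 7.
Total gardener-days = 32 over 5 days ⇒ peak ≥ ⌈32/5⌉ = 7, so 7 is optimal.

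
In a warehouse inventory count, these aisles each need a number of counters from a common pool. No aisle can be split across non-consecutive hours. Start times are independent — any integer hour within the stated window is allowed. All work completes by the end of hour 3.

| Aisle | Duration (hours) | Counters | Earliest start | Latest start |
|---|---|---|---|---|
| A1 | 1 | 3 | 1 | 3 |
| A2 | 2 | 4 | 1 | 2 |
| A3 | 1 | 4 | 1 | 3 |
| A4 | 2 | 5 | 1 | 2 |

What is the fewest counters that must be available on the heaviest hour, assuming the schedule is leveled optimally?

Early-start (A1@1, A2@1, A3@1, A4@1) gives peak 16: h1:16  h2:9  h3:0.
Shift A3→3, A4→2.
Schedule A1@1, A2@1, A3@3, A4@2: h1:7  h2:9  h3:9 — peak 9.
Total counter-hours = 25 over 3 hours ⇒ peak ≥ ⌈25/3⌉ = 9, so 9 is optimal.

9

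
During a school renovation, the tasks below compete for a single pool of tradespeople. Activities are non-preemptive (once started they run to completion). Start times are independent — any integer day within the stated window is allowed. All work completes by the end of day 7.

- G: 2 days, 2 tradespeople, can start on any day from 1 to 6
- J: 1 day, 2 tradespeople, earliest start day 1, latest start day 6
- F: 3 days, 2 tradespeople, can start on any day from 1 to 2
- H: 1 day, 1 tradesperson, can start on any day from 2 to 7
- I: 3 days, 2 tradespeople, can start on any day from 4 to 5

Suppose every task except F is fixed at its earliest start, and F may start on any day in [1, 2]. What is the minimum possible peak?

5

F@1: d1:6  d2:5  d3:2  d4:2  d5:2  d6:2  d7:0 → peak 6
F@2: d1:4  d2:5  d3:2  d4:4  d5:2  d6:2  d7:0 → peak 5
Best is F@2, peak 5.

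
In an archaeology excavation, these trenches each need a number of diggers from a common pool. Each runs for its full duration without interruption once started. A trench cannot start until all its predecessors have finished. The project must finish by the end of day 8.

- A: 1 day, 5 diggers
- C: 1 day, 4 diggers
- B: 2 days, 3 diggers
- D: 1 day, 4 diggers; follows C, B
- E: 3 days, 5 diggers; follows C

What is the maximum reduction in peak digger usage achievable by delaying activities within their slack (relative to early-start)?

7

Early-start peak: d1:12  d2:8  d3:9  d4:5  d5:0  d6:0  d7:0  d8:0 ⇒ 12.
Leveled (A@1, C@2, B@3, D@5, E@6): d1:5  d2:4  d3:3  d4:3  d5:4  d6:5  d7:5  d8:5 ⇒ 5.
Reduction 12 − 5 = 7.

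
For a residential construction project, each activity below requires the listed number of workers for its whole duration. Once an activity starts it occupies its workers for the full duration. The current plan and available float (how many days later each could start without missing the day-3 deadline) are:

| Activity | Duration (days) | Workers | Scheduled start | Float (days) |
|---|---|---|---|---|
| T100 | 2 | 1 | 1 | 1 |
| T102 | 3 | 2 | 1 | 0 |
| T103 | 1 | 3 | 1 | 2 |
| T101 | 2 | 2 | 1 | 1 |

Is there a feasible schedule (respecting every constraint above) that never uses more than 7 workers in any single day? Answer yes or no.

Schedule T100@1, T102@1, T103@3, T101@1: d1:5  d2:5  d3:5 — peak 5 ≤ 7.

yes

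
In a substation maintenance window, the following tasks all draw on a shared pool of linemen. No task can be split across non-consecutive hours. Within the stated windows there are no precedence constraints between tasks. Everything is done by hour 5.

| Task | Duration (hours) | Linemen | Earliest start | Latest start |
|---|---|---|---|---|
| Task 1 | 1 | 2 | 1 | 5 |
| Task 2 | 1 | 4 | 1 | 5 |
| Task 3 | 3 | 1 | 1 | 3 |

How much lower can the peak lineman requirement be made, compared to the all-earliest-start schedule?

3

Early-start peak: h1:7  h2:1  h3:1  h4:0  h5:0 ⇒ 7.
Leveled (Task 1@1, Task 2@2, Task 3@3): h1:2  h2:4  h3:1  h4:1  h5:1 ⇒ 4.
Reduction 7 − 4 = 3.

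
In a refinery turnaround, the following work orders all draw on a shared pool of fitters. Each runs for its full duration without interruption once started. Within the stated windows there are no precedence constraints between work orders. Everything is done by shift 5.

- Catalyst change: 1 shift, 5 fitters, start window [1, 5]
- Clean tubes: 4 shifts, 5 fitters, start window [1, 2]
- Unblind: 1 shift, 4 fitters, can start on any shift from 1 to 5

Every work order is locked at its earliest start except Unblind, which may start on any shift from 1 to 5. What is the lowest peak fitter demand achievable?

Unblind@1: s1:14  s2:5  s3:5  s4:5  s5:0 → peak 14
Unblind@2: s1:10  s2:9  s3:5  s4:5  s5:0 → peak 10
Unblind@3: s1:10  s2:5  s3:9  s4:5  s5:0 → peak 10
Unblind@4: s1:10  s2:5  s3:5  s4:9  s5:0 → peak 10
Unblind@5: s1:10  s2:5  s3:5  s4:5  s5:4 → peak 10
Best is Unblind@2, peak 10.

10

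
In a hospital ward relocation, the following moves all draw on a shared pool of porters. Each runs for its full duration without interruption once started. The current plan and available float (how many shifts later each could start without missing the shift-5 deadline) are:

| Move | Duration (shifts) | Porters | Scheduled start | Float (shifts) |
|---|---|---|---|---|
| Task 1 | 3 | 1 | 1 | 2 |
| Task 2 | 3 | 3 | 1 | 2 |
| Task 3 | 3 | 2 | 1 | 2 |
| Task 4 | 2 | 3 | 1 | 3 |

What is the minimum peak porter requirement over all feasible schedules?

6

Early-start (Task 1@1, Task 2@1, Task 3@1, Task 4@1) gives peak 9: s1:9  s2:9  s3:6  s4:0  s5:0.
Shift Task 4→4.
Schedule Task 1@1, Task 2@1, Task 3@1, Task 4@4: s1:6  s2:6  s3:6  s4:3  s5:3 — peak 6.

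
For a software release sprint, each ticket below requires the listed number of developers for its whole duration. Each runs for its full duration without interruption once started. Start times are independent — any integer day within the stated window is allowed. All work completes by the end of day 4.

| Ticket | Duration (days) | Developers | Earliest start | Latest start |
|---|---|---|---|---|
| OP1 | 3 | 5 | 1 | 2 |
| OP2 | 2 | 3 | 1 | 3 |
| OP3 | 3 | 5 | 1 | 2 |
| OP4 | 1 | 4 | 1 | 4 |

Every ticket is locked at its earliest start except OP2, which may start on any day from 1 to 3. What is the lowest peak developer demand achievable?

14

OP2@1: d1:17  d2:13  d3:10  d4:0 → peak 17
OP2@2: d1:14  d2:13  d3:13  d4:0 → peak 14
OP2@3: d1:14  d2:10  d3:13  d4:3 → peak 14
Best is OP2@2, peak 14.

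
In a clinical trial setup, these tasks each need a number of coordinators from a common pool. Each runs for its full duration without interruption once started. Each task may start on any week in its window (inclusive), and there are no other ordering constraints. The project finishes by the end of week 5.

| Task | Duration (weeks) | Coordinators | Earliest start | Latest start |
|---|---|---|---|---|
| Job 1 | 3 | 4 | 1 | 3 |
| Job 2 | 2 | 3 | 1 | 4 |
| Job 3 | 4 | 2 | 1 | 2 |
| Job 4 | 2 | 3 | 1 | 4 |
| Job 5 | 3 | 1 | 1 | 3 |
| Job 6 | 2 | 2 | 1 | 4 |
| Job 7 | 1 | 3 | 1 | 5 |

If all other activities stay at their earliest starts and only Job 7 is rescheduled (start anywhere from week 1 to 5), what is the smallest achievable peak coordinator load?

15

Job 7@1: w1:18  w2:15  w3:7  w4:2  w5:0 → peak 18
Job 7@2: w1:15  w2:18  w3:7  w4:2  w5:0 → peak 18
Job 7@3: w1:15  w2:15  w3:10  w4:2  w5:0 → peak 15
Job 7@4: w1:15  w2:15  w3:7  w4:5  w5:0 → peak 15
Job 7@5: w1:15  w2:15  w3:7  w4:2  w5:3 → peak 15
Best is Job 7@3, peak 15.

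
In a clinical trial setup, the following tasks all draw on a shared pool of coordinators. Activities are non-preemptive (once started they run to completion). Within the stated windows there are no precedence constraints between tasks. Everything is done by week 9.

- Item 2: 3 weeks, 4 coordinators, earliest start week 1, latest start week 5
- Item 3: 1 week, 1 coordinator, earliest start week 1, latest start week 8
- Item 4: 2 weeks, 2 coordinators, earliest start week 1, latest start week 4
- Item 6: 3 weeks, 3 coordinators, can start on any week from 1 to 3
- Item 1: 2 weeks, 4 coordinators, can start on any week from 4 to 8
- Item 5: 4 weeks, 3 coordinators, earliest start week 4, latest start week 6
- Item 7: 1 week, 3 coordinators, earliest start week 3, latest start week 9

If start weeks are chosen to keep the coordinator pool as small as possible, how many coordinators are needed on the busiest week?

Early-start (Item 2@1, Item 3@1, Item 4@1, Item 6@1, Item 1@4, Item 5@4, Item 7@3) gives peak 10: w1:10  w2:9  w3:10  w4:7  w5:7  w6:3  w7:3  w8:0  w9:0.
Shift Item 6→3, Item 5→6, Item 7→6.
Schedule Item 2@1, Item 3@1, Item 4@1, Item 6@3, Item 1@4, Item 5@6, Item 7@6: w1:7  w2:6  w3:7  w4:7  w5:7  w6:6  w7:3  w8:3  w9:3 — peak 7.

7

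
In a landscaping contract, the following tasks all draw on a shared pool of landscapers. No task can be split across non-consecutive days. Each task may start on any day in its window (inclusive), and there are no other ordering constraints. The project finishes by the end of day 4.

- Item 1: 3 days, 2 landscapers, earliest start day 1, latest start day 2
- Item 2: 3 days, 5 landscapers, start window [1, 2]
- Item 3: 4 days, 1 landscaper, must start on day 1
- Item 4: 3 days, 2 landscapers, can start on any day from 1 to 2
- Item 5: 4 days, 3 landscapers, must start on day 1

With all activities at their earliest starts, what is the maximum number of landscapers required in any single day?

13

Early-start schedule: Item 1@1, Item 2@1, Item 3@1, Item 4@1, Item 5@1.
Load per day: day 1: 13, day 2: 13, day 3: 13, day 4: 4.
Peak is 13.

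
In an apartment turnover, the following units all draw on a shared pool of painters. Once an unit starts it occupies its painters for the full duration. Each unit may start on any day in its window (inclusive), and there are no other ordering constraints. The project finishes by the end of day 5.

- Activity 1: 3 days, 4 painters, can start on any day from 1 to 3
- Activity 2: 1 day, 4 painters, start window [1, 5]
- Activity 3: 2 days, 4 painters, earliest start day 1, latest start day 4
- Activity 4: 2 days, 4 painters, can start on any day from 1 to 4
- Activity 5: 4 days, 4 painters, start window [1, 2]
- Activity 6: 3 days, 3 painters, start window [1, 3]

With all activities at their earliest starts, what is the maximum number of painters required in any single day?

23

Early-start schedule: Activity 1@1, Activity 2@1, Activity 3@1, Activity 4@1, Activity 5@1, Activity 6@1.
Load per day: day 1: 23, day 2: 19, day 3: 11, day 4: 4, day 5: 0.
Peak is 23.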